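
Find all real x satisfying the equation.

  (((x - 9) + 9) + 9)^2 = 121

Step 1. [(((x - 9) + 9) + 9)^2 = 121] LHS squared, RHS 121 ≥ 0: apply √ (±) ⇒ sqrt: ((x - 9) + 9) + 9 = 11 or -11.
Step 2. [((x - 9) + 9) + 9 = 11 or -11] peel the +9: subtract 9 from each side ⇒ sub: (x - 9) + 9 = 2 or -20.
Step 3. [(x - 9) + 9 = 2 or -20] +9 is outermost — subtract 9 both sides ⇒ sub: x - 9 = -7 or -29.
Step 4. [x - 9 = -7 or -29] 9 comes off first (add 9). So sub: x = 2 or -20.

Answer: x ∈ {-20, 2}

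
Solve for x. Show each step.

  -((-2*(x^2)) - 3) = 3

Step 1. [-((-2*(x^2)) - 3) = 3] LHS negated; negate both sides. So neg: (-2*(x^2)) - 3 = -3.
Step 2. [(-2*(x^2)) - 3 = -3] 3 comes off first (add 3) ⇒ sub: -2*(x^2) = 0.
Step 3. [-2*(x^2) = 0] leading coefficient -2: divide by -2. So div: x^2 = 0.
Step 4. [x^2 = 0] LHS squared, RHS 0 ≥ 0: apply √ (±), so sqrt: x = 0.

Answer: x ∈ {0}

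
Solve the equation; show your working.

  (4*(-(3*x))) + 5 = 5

Step 1. [(4*(-(3*x))) + 5 = 5] +5 is outermost — subtract 5 both sides, so sub: 4*(-(3*x)) = 0.
Step 2. [4*(-(3*x)) = 0] leading coefficient 4: divide by 4 ⇒ div: -(3*x) = 0.
Step 3. [-(3*x) = 0] flip signs both sides. So neg: 3*x = 0.
Step 4. [3*x = 0] 3 out front; divide by 3 ⇒ div: x = 0.

Answer: x ∈ {0}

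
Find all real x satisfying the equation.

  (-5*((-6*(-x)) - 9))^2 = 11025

Step 1. [(-5*((-6*(-x)) - 9))^2 = 11025] 11025 ≥ 0, LHS is (·)² — take ±√ ⇒ sqrt: -5*((-6*(-x)) - 9) = 105 or -105.
Step 2. [-5*((-6*(-x)) - 9) = 105 or -105] leading coefficient -5: divide by -5, so div: (-6*(-x)) - 9 = -21 or 21.
Step 3. [(-6*(-x)) - 9 = -21 or 21] the outer -9 inverts by adding 9, so sub: -6*(-x) = -12 or 30.
Step 4. [-6*(-x) = -12 or 30] LHS = -6·(…); ÷-6 both sides, so div: -x = 2 or -5.
Step 5. [-x = 2 or -5] leading − — multiply by −1. So neg: x = -2 or 5.

Answer: x ∈ {-2, 5}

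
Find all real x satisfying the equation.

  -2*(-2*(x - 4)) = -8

Step 1. [-2*(-2*(x - 4)) = -8] -2 out front; divide by -2 ⇒ div: -2*(x - 4) = 4.
Step 2. [-2*(x - 4) = 4] -2·(inner) — divide through by -2. So div: x - 4 = -2.
Step 3. [x - 4 = -2] peel the -4: add 4 from each side. So sub: x = 2.

Answer: x ∈ {2}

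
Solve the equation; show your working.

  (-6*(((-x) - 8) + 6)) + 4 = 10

Step 1. [(-6*(((-x) - 8) + 6)) + 4 = 10] 4 comes off first (subtract 4) ⇒ sub: -6*(((-x) - 8) + 6) = 6.
Step 2. [-6*(((-x) - 8) + 6) = 6] -6·(inner) — divide through by -6, so div: ((-x) - 8) + 6 = -1.
Step 3. [((-x) - 8) + 6 = -1] the outer +6 inverts by subtracting 6. So sub: (-x) - 8 = -7.
Step 4. [(-x) - 8 = -7] the outer -8 inverts by adding 8, so sub: -x = 1.
Step 5. [-x = 1] flip signs both sides ⇒ neg: x = -1.

Answer: x ∈ {-1}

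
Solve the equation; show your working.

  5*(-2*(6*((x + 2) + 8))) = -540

Step 1. [5*(-2*(6*((x + 2) + 8))) = -540] 5·(inner) — divide through by 5 ⇒ div: -2*(6*((x + 2) + 8)) = -108.
Step 2. [-2*(6*((x + 2) + 8)) = -108] leading coefficient -2: divide by -2 ⇒ div: 6*((x + 2) + 8) = 54.
Step 3. [6*((x + 2) + 8) = 54] 6·(inner) — divide through by 6 ⇒ div: (x + 2) + 8 = 9.
Step 4. [(x + 2) + 8 = 9] peel the +8: subtract 8 from each side. So sub: x + 2 = 1.
Step 5. [x + 2 = 1] +2 is outermost — subtract 2 both sides. So sub: x = -1.

Answer: x ∈ {-1}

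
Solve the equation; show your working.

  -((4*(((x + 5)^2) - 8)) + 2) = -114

Step 1. [-((4*(((x + 5)^2) - 8)) + 2) = -114] LHS negated; negate both sides. So neg: (4*(((x + 5)^2) - 8)) + 2 = 114.
Step 2. [(4*(((x + 5)^2) - 8)) + 2 = 114] +2 is outermost — subtract 2 both sides, so sub: 4*(((x + 5)^2) - 8) = 112.
Step 3. [4*(((x + 5)^2) - 8) = 112] divide by the outer 4, so div: ((x + 5)^2) - 8 = 28.
Step 4. [((x + 5)^2) - 8 = 28] -8 is outermost — add 8 both sides. So sub: (x + 5)^2 = 36.
Step 5. [(x + 5)^2 = 36] LHS squared, RHS 36 ≥ 0: apply √ (±), so sqrt: x + 5 = 6 or -6.
Step 6. [x + 5 = 6 or -6] +5 is outermost — subtract 5 both sides ⇒ sub: x = 1 or -11.

Answer: x ∈ {-11, 1}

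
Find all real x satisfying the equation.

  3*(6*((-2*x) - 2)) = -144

Step 1. [3*(6*((-2*x) - 2)) = -144] 3 out front; divide by 3 ⇒ div: 6*((-2*x) - 2) = -48.
Step 2. [6*((-2*x) - 2) = -48] 6·(inner) — divide through by 6, so div: (-2*x) - 2 = -8.
Step 3. [(-2*x) - 2 = -8] -2 | LHS and -2 | -8: pull -2 out. So factor: x + 1 = 4.
Step 4. [x + 1 = 4] subtract 1: x sits inside (… + 1). So sub: x = 3.

Answer: x ∈ {3}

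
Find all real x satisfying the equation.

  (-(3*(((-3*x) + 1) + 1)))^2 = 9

Step 1. [(-(3*(((-3*x) + 1) + 1)))^2 = 9] LHS squared, RHS 9 ≥ 0: apply √ (±), so sqrt: -(3*(((-3*x) + 1) + 1)) = 3 or -3.
Step 2. [-(3*(((-3*x) + 1) + 1)) = 3 or -3] flip signs both sides ⇒ neg: 3*(((-3*x) + 1) + 1) = -3 or 3.
Step 3. [3*(((-3*x) + 1) + 1) = -3 or 3] leading coefficient 3: divide by 3. So div: ((-3*x) + 1) + 1 = -1 or 1.
Step 4. [((-3*x) + 1) + 1 = -1 or 1] the outer +1 inverts by subtracting 1. So sub: (-3*x) + 1 = -2 or 0.
Step 5. [(-3*x) + 1 = -2 or 0] peel the +1: subtract 1 from each side. So sub: -3*x = -3 or -1.
Step 6. [-3*x = -3 or -1] divide by the outer -3, so div: x = 1 or 1/3.

Answer: x ∈ {1/3, 1}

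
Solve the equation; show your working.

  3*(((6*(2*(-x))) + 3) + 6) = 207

Step 1. [3*(((6*(2*(-x))) + 3) + 6) = 207] 3·(inner) — divide through by 3, so div: ((6*(2*(-x))) + 3) + 6 = 69.
Step 2. [((6*(2*(-x))) + 3) + 6 = 69] subtract 6: x sits inside (… + 6). So sub: (6*(2*(-x))) + 3 = 63.
Step 3. [(6*(2*(-x))) + 3 = 63] peel the +3: subtract 3 from each side. So sub: 6*(2*(-x)) = 60.
Step 4. [6*(2*(-x)) = 60] 6·(inner) — divide through by 6, so div: 2*(-x) = 10.
Step 5. [2*(-x) = 10] LHS = 2·(…); ÷2 both sides, so div: -x = 5.
Step 6. [-x = 5] LHS negated; negate both sides ⇒ neg: x = -5.

Answer: x ∈ {-5}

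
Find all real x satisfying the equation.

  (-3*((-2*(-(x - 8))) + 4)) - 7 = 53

Step 1. [(-3*((-2*(-(x - 8))) + 4)) - 7 = 53] 7 comes off first (add 7), so sub: -3*((-2*(-(x - 8))) + 4) = 60.
Step 2. [-3*((-2*(-(x - 8))) + 4) = 60] -3·(inner) — divide through by -3. So div: (-2*(-(x - 8))) + 4 = -20.
Step 3. [(-2*(-(x - 8))) + 4 = -20] -2 divides every term; factor it out. So factor: (-(x - 8)) - 2 = 10.
Step 4. [(-(x - 8)) - 2 = 10] -2 is outermost — add 2 both sides ⇒ sub: -(x - 8) = 12.
Step 5. [-(x - 8) = 12] LHS negated; negate both sides, so neg: x - 8 = -12.
Step 6. [x - 8 = -12] -8 is outermost — add 8 both sides, so sub: x = -4.

Answer: x ∈ {-4}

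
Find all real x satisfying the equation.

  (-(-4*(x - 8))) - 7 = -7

Step 1. [(-(-4*(x - 8))) - 7 = -7] 7 comes off first (add 7) ⇒ sub: -(-4*(x - 8)) = 0.
Step 2. [-(-4*(x - 8)) = 0] leading − — multiply by −1, so neg: -4*(x - 8) = 0.
Step 3. [-4*(x - 8) = 0] -4·(inner) — divide through by -4. So div: x - 8 = 0.
Step 4. [x - 8 = 0] 8 comes off first (add 8) ⇒ sub: x = 8.

Answer: x ∈ {8}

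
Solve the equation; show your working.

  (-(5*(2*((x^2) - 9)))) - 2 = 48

Step 1. [(-(5*(2*((x^2) - 9)))) - 2 = 48] add 2: x sits inside (… - 2). So sub: -(5*(2*((x^2) - 9))) = 50.
Step 2. [-(5*(2*((x^2) - 9))) = 50] LHS negated; negate both sides. So neg: 5*(2*((x^2) - 9)) = -50.
Step 3. [5*(2*((x^2) - 9)) = -50] 5 out front; divide by 5. So div: 2*((x^2) - 9) = -10.
Step 4. [2*((x^2) - 9) = -10] LHS = 2·(…); ÷2 both sides, so div: (x^2) - 9 = -5.
Step 5. [(x^2) - 9 = -5] -9 is outermost — add 9 both sides, so sub: x^2 = 4.
Step 6. [x^2 = 4] √ both sides: 4 ≥ 0 gives two branches, so sqrt: x = 2 or -2.

Answer: x ∈ {-2, 2}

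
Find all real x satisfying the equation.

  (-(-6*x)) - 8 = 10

Step 1. [(-(-6*x)) - 8 = 10] 8 comes off first (add 8). So sub: -(-6*x) = 18.
Step 2. [-(-6*x) = 18] LHS negated; negate both sides ⇒ neg: -6*x = -18.
Step 3. [-6*x = -18] leading coefficient -6: divide by -6 ⇒ div: x = 3.

Answer: x ∈ {3}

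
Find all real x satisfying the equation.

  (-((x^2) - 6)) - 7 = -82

Step 1. [(-((x^2) - 6)) - 7 = -82] 7 comes off first (add 7). So sub: -((x^2) - 6) = -75.
Step 2. [-((x^2) - 6) = -75] LHS negated; negate both sides, so neg: (x^2) - 6 = 75.
Step 3. [(x^2) - 6 = 75] -6 is outermost — add 6 both sides. So sub: x^2 = 81.
Step 4. [x^2 = 81] LHS squared, RHS 81 ≥ 0: apply √ (±). So sqrt: x = 9 or -9.

Answer: x ∈ {-9, 9}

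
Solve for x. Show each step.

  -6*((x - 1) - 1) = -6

Step 1. [-6*((x - 1) - 1) = -6] -6 out front; divide by -6. So div: (x - 1) - 1 = 1.
Step 2. [(x - 1) - 1 = 1] 1 comes off first (add 1), so sub: x - 1 = 2.
Step 3. [x - 1 = 2] peel the -1: add 1 from each side, so sub: x = 3.

Answer: x ∈ {3}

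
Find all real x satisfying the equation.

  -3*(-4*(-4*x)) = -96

Step 1. [-3*(-4*(-4*x)) = -96] leading coefficient -3: divide by -3. So div: -4*(-4*x) = 32.
Step 2. [-4*(-4*x) = 32] leading coefficient -4: divide by -4 ⇒ div: -4*x = -8.
Step 3. [-4*x = -8] leading coefficient -4: divide by -4. So div: x = 2.

Answer: x ∈ {2}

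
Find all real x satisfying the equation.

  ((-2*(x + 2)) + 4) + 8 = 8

Step 1. [((-2*(x + 2)) + 4) + 8 = 8] the outer +8 inverts by subtracting 8, so sub: (-2*(x + 2)) + 4 = 0.
Step 2. [(-2*(x + 2)) + 4 = 0] subtract 4: x sits inside (… + 4), so sub: -2*(x + 2) = -4.
Step 3. [-2*(x + 2) = -4] leading coefficient -2: divide by -2 ⇒ div: x + 2 = 2.
Step 4. [x + 2 = 2] +2 is outermost — subtract 2 both sides. So sub: x = 0.

Answer: x ∈ {0}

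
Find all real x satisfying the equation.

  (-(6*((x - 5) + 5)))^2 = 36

Step 1. [(-(6*((x - 5) + 5)))^2 = 36] 36 ≥ 0, LHS is (·)² — take ±√. So sqrt: -(6*((x - 5) + 5)) = 6 or -6.
Step 2. [-(6*((x - 5) + 5)) = 6 or -6] flip signs both sides. So neg: 6*((x - 5) + 5) = -6 or 6.
Step 3. [6*((x - 5) + 5) = -6 or 6] 6 out front; divide by 6. So div: (x - 5) + 5 = -1 or 1.
Step 4. [(x - 5) + 5 = -1 or 1] 5 comes off first (subtract 5). So sub: x - 5 = -6 or -4.
Step 5. [x - 5 = -6 or -4] the outer -5 inverts by adding 5 ⇒ sub: x = -1 or 1.

Answer: x ∈ {-1, 1}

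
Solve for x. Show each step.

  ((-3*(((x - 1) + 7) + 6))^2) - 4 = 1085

Step 1. [((-3*(((x - 1) + 7) + 6))^2) - 4 = 1085] add 4: x sits inside (… - 4). So sub: (-3*(((x - 1) + 7) + 6))^2 = 1089.
Step 2. [(-3*(((x - 1) + 7) + 6))^2 = 1089] LHS squared, RHS 1089 ≥ 0: apply √ (±) ⇒ sqrt: -3*(((x - 1) + 7) + 6) = 33 or -33.
Step 3. [-3*(((x - 1) + 7) + 6) = 33 or -33] leading coefficient -3: divide by -3 ⇒ div: ((x - 1) + 7) + 6 = -11 or 11.
Step 4. [((x - 1) + 7) + 6 = -11 or 11] +6 is outermost — subtract 6 both sides. So sub: (x - 1) + 7 = -17 or 5.
Step 5. [(x - 1) + 7 = -17 or 5] subtract 7: x sits inside (… + 7), so sub: x - 1 = -24 or -2.
Step 6. [x - 1 = -24 or -2] add 1: x sits inside (… - 1) ⇒ sub: x = -23 or -1.

Answer: x ∈ {-23, -1}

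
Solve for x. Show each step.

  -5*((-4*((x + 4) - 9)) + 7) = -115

Step 1. [-5*((-4*((x + 4) - 9)) + 7) = -115] divide by the outer -5 ⇒ div: (-4*((x + 4) - 9)) + 7 = 23.
Step 2. [(-4*((x + 4) - 9)) + 7 = 23] +7 is outermost — subtract 7 both sides. So sub: -4*((x + 4) - 9) = 16.
Step 3. [-4*((x + 4) - 9) = 16] -4 out front; divide by -4, so div: (x + 4) - 9 = -4.
Step 4. [(x + 4) - 9 = -4] 9 comes off first (add 9). So sub: x + 4 = 5.
Step 5. [x + 4 = 5] the outer +4 inverts by subtracting 4, so sub: x = 1.

Answer: x ∈ {1}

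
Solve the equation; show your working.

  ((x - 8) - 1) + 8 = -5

Step 1. [((x - 8) - 1) + 8 = -5] the outer +8 inverts by subtracting 8. So sub: (x - 8) - 1 = -13.
Step 2. [(x - 8) - 1 = -13] peel the -1: add 1 from each side, so sub: x - 8 = -12.
Step 3. [x - 8 = -12] -8 is outermost — add 8 both sides, so sub: x = -4.

Answer: x ∈ {-4}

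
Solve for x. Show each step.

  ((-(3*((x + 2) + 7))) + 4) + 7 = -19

Step 1. [((-(3*((x + 2) + 7))) + 4) + 7 = -19] the outer +7 inverts by subtracting 7 ⇒ sub: (-(3*((x + 2) + 7))) + 4 = -26.
Step 2. [(-(3*((x + 2) + 7))) + 4 = -26] peel the +4: subtract 4 from each side ⇒ sub: -(3*((x + 2) + 7)) = -30.
Step 3. [-(3*((x + 2) + 7)) = -30] flip signs both sides. So neg: 3*((x + 2) + 7) = 30.
Step 4. [3*((x + 2) + 7) = 30] 3 out front; divide by 3, so div: (x + 2) + 7 = 10.
Step 5. [(x + 2) + 7 = 10] peel the +7: subtract 7 from each side ⇒ sub: x + 2 = 3.
Step 6. [x + 2 = 3] the outer +2 inverts by subtracting 2, so sub: x = 1.

Answer: x ∈ {1}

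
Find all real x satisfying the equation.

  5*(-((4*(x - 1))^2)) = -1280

Step 1. [5*(-((4*(x - 1))^2)) = -1280] LHS = 5·(…); ÷5 both sides. So div: -((4*(x - 1))^2) = -256.
Step 2. [-((4*(x - 1))^2) = -256] LHS negated; negate both sides, so neg: (4*(x - 1))^2 = 256.
Step 3. [(4*(x - 1))^2 = 256] √ both sides: 256 ≥ 0 gives two branches, so sqrt: 4*(x - 1) = 16 or -16.
Step 4. [4*(x - 1) = 16 or -16] divide by the outer 4, so div: x - 1 = 4 or -4.
Step 5. [x - 1 = 4 or -4] 1 comes off first (add 1) ⇒ sub: x = 5 or -3.

Answer: x ∈ {-3, 5}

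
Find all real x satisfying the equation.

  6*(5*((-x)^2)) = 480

Step 1. [6*(5*((-x)^2)) = 480] divide by the outer 6. So div: 5*((-x)^2) = 80.
Step 2. [5*((-x)^2) = 80] LHS = 5·(…); ÷5 both sides, so div: (-x)^2 = 16.
Step 3. [(-x)^2 = 16] √ both sides: 16 ≥ 0 gives two branches. So sqrt: -x = 4 or -4.
Step 4. [-x = 4 or -4] LHS negated; negate both sides ⇒ neg: x = -4 or 4.

Answer: x ∈ {-4, 4}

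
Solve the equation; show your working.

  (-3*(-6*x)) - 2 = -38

Step 1. [(-3*(-6*x)) - 2 = -38] the outer -2 inverts by adding 2, so sub: -3*(-6*x) = -36.
Step 2. [-3*(-6*x) = -36] leading coefficient -3: divide by -3 ⇒ div: -6*x = 12.
Step 3. [-6*x = 12] LHS = -6·(…); ÷-6 both sides. So div: x = -2.

Answer: x ∈ {-2}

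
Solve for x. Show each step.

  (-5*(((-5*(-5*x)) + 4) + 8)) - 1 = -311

Step 1. [(-5*(((-5*(-5*x)) + 4) + 8)) - 1 = -311] -1 is outermost — add 1 both sides. So sub: -5*(((-5*(-5*x)) + 4) + 8) = -310.
Step 2. [-5*(((-5*(-5*x)) + 4) + 8) = -310] -5 out front; divide by -5, so div: ((-5*(-5*x)) + 4) + 8 = 62.
Step 3. [((-5*(-5*x)) + 4) + 8 = 62] +8 is outermost — subtract 8 both sides ⇒ sub: (-5*(-5*x)) + 4 = 54.
Step 4. [(-5*(-5*x)) + 4 = 54] 4 comes off first (subtract 4). So sub: -5*(-5*x) = 50.
Step 5. [-5*(-5*x) = 50] -5 out front; divide by -5 ⇒ div: -5*x = -10.
Step 6. [-5*x = -10] -5 out front; divide by -5. So div: x = 2.

Answer: x ∈ {2}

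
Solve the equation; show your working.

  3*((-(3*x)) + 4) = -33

Step 1. [3*((-(3*x)) + 4) = -33] divide by the outer 3, so div: (-(3*x)) + 4 = -11.
Step 2. [(-(3*x)) + 4 = -11] subtract 4: x sits inside (… + 4), so sub: -(3*x) = -15.
Step 3. [-(3*x) = -15] LHS negated; negate both sides, so neg: 3*x = 15.
Step 4. [3*x = 15] leading coefficient 3: divide by 3, so div: x = 5.

Answer: x ∈ {5}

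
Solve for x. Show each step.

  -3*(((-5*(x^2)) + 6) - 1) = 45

Step 1. [-3*(((-5*(x^2)) + 6) - 1) = 45] -3·(inner) — divide through by -3 ⇒ div: ((-5*(x^2)) + 6) - 1 = -15.
Step 2. [((-5*(x^2)) + 6) - 1 = -15] peel the -1: add 1 from each side, so sub: (-5*(x^2)) + 6 = -14.
Step 3. [(-5*(x^2)) + 6 = -14] peel the +6: subtract 6 from each side, so sub: -5*(x^2) = -20.
Step 4. [-5*(x^2) = -20] -5·(inner) — divide through by -5 ⇒ div: x^2 = 4.
Step 5. [x^2 = 4] √ both sides: 4 ≥ 0 gives two branches. So sqrt: x = 2 or -2.

Answer: x ∈ {-2, 2}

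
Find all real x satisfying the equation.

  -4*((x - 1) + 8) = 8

Step 1. [-4*((x - 1) + 8) = 8] -4 out front; divide by -4. So div: (x - 1) + 8 = -2.
Step 2. [(x - 1) + 8 = -2] subtract 8: x sits inside (… + 8). So sub: x - 1 = -10.
Step 3. [x - 1 = -10] -1 is outermost — add 1 both sides, so sub: x = -9.

Answer: x ∈ {-9}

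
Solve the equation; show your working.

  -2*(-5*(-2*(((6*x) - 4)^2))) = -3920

Step 1. [-2*(-5*(-2*(((6*x) - 4)^2))) = -3920] LHS = -2·(…); ÷-2 both sides ⇒ div: -5*(-2*(((6*x) - 4)^2)) = 1960.
Step 2. [-5*(-2*(((6*x) - 4)^2)) = 1960] divide by the outer -5 ⇒ div: -2*(((6*x) - 4)^2) = -392.
Step 3. [-2*(((6*x) - 4)^2) = -392] leading coefficient -2: divide by -2. So div: ((6*x) - 4)^2 = 196.
Step 4. [((6*x) - 4)^2 = 196] LHS squared, RHS 196 ≥ 0: apply √ (±), so sqrt: (6*x) - 4 = 14 or -14.
Step 5. [(6*x) - 4 = 14 or -14] 4 comes off first (add 4). So sub: 6*x = 18 or -10.
Step 6. [6*x = 18 or -10] 6·(inner) — divide through by 6 ⇒ div: x = 3 or -5/3.

Answer: x ∈ {-5/3, 3}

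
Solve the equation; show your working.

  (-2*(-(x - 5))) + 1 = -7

Step 1. [(-2*(-(x - 5))) + 1 = -7] 1 comes off first (subtract 1) ⇒ sub: -2*(-(x - 5)) = -8.
Step 2. [-2*(-(x - 5)) = -8] divide by the outer -2. So div: -(x - 5) = 4.
Step 3. [-(x - 5) = 4] flip signs both sides. So neg: x - 5 = -4.
Step 4. [x - 5 = -4] peel the -5: add 5 from each side. So sub: x = 1.

Answer: x ∈ {1}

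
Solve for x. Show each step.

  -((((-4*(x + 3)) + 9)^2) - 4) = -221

Step 1. [-((((-4*(x + 3)) + 9)^2) - 4) = -221] LHS negated; negate both sides ⇒ neg: (((-4*(x + 3)) + 9)^2) - 4 = 221.
Step 2. [(((-4*(x + 3)) + 9)^2) - 4 = 221] -4 is outermost — add 4 both sides, so sub: ((-4*(x + 3)) + 9)^2 = 225.
Step 3. [((-4*(x + 3)) + 9)^2 = 225] 225 ≥ 0, LHS is (·)² — take ±√, so sqrt: (-4*(x + 3)) + 9 = 15 or -15.
Step 4. [(-4*(x + 3)) + 9 = 15 or -15] subtract 9: x sits inside (… + 9), so sub: -4*(x + 3) = 6 or -24.
Step 5. [-4*(x + 3) = 6 or -24] divide by the outer -4, so div: x + 3 = -3/2 or 6.
Step 6. [x + 3 = -3/2 or 6] peel the +3: subtract 3 from each side. So sub: x = -9/2 or 3.

Answer: x ∈ {-9/2, 3}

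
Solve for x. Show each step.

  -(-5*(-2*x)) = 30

Step 1. [-(-5*(-2*x)) = 30] LHS negated; negate both sides ⇒ neg: -5*(-2*x) = -30.
Step 2. [-5*(-2*x) = -30] leading coefficient -5: divide by -5. So div: -2*x = 6.
Step 3. [-2*x = 6] -2·(inner) — divide through by -2 ⇒ div: x = -3.

Answer: x ∈ {-3}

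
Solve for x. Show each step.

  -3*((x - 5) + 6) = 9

Step 1. [-3*((x - 5) + 6) = 9] -3·(inner) — divide through by -3. So div: (x - 5) + 6 = -3.
Step 2. [(x - 5) + 6 = -3] +6 is outermost — subtract 6 both sides ⇒ sub: x - 5 = -9.
Step 3. [x - 5 = -9] peel the -5: add 5 from each side ⇒ sub: x = -4.

Answer: x ∈ {-4}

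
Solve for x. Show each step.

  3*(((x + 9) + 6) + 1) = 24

Step 1. [3*(((x + 9) + 6) + 1) = 24] 3·(inner) — divide through by 3 ⇒ div: ((x + 9) + 6) + 1 = 8.
Step 2. [((x + 9) + 6) + 1 = 8] subtract 1: x sits inside (… + 1), so sub: (x + 9) + 6 = 7.
Step 3. [(x + 9) + 6 = 7] peel the +6: subtract 6 from each side. So sub: x + 9 = 1.
Step 4. [x + 9 = 1] the outer +9 inverts by subtracting 9 ⇒ sub: x = -8.

Answer: x ∈ {-8}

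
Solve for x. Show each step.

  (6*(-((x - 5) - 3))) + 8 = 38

Step 1. [(6*(-((x - 5) - 3))) + 8 = 38] 8 comes off first (subtract 8) ⇒ sub: 6*(-((x - 5) - 3)) = 30.
Step 2. [6*(-((x - 5) - 3)) = 30] LHS = 6·(…); ÷6 both sides ⇒ div: -((x - 5) - 3) = 5.
Step 3. [-((x - 5) - 3) = 5] leading − — multiply by −1 ⇒ neg: (x - 5) - 3 = -5.
Step 4. [(x - 5) - 3 = -5] 3 comes off first (add 3) ⇒ sub: x - 5 = -2.
Step 5. [x - 5 = -2] 5 comes off first (add 5). So sub: x = 3.

Answer: x ∈ {3}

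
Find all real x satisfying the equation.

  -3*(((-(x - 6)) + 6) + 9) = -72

Step 1. [-3*(((-(x - 6)) + 6) + 9) = -72] LHS = -3·(…); ÷-3 both sides, so div: ((-(x - 6)) + 6) + 9 = 24.
Step 2. [((-(x - 6)) + 6) + 9 = 24] 9 comes off first (subtract 9), so sub: (-(x - 6)) + 6 = 15.
Step 3. [(-(x - 6)) + 6 = 15] the outer +6 inverts by subtracting 6. So sub: -(x - 6) = 9.
Step 4. [-(x - 6) = 9] leading − — multiply by −1, so neg: x - 6 = -9.
Step 5. [x - 6 = -9] the outer -6 inverts by adding 6 ⇒ sub: x = -3.

Answer: x ∈ {-3}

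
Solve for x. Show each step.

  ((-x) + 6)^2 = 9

Step 1. [((-x) + 6)^2 = 9] 9 ≥ 0, LHS is (·)² — take ±√, so sqrt: (-x) + 6 = 3 or -3.
Step 2. [(-x) + 6 = 3 or -3] +6 is outermost — subtract 6 both sides, so sub: -x = -3 or -9.
Step 3. [-x = -3 or -9] flip signs both sides. So neg: x = 3 or 9.

Answer: x ∈ {3, 9}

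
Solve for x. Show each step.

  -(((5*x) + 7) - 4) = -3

Step 1. [-(((5*x) + 7) - 4) = -3] flip signs both sides ⇒ neg: ((5*x) + 7) - 4 = 3.
Step 2. [((5*x) + 7) - 4 = 3] 4 comes off first (add 4). So sub: (5*x) + 7 = 7.
Step 3. [(5*x) + 7 = 7] 7 comes off first (subtract 7) ⇒ sub: 5*x = 0.
Step 4. [5*x = 0] 5·(inner) — divide through by 5, so div: x = 0.

Answer: x ∈ {0}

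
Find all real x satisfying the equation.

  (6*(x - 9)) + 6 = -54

Step 1. [(6*(x - 9)) + 6 = -54] 6 comes off first (subtract 6), so sub: 6*(x - 9) = -60.
Step 2. [6*(x - 9) = -60] leading coefficient 6: divide by 6. So div: x - 9 = -10.
Step 3. [x - 9 = -10] peel the -9: add 9 from each side ⇒ sub: x = -1.

Answer: x ∈ {-1}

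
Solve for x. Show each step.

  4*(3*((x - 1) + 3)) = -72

Step 1. [4*(3*((x - 1) + 3)) = -72] divide by the outer 4, so div: 3*((x - 1) + 3) = -18.
Step 2. [3*((x - 1) + 3) = -18] LHS = 3·(…); ÷3 both sides, so div: (x - 1) + 3 = -6.
Step 3. [(x - 1) + 3 = -6] 3 comes off first (subtract 3), so sub: x - 1 = -9.
Step 4. [x - 1 = -9] peel the -1: add 1 from each side ⇒ sub: x = -8.

Answer: x ∈ {-8}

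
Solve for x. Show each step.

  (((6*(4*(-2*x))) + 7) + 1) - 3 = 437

Step 1. [(((6*(4*(-2*x))) + 7) + 1) - 3 = 437] peel the -3: add 3 from each side. So sub: ((6*(4*(-2*x))) + 7) + 1 = 440.
Step 2. [((6*(4*(-2*x))) + 7) + 1 = 440] peel the +1: subtract 1 from each side ⇒ sub: (6*(4*(-2*x))) + 7 = 439.
Step 3. [(6*(4*(-2*x))) + 7 = 439] the outer +7 inverts by subtracting 7. So sub: 6*(4*(-2*x)) = 432.
Step 4. [6*(4*(-2*x)) = 432] divide by the outer 6. So div: 4*(-2*x) = 72.
Step 5. [4*(-2*x) = 72] 4·(inner) — divide through by 4, so div: -2*x = 18.
Step 6. [-2*x = 18] leading coefficient -2: divide by -2 ⇒ div: x = -9.

Answer: x ∈ {-9}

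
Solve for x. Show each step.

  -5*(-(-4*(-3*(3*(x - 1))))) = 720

Step 1. [-5*(-(-4*(-3*(3*(x - 1))))) = 720] -5·(inner) — divide through by -5. So div: -(-4*(-3*(3*(x - 1)))) = -144.
Step 2. [-(-4*(-3*(3*(x - 1)))) = -144] flip signs both sides ⇒ neg: -4*(-3*(3*(x - 1))) = 144.
Step 3. [-4*(-3*(3*(x - 1))) = 144] divide by the outer -4 ⇒ div: -3*(3*(x - 1)) = -36.
Step 4. [-3*(3*(x - 1)) = -36] LHS = -3·(…); ÷-3 both sides ⇒ div: 3*(x - 1) = 12.
Step 5. [3*(x - 1) = 12] divide by the outer 3 ⇒ div: x - 1 = 4.
Step 6. [x - 1 = 4] add 1: x sits inside (… - 1) ⇒ sub: x = 5.

Answer: x ∈ {5}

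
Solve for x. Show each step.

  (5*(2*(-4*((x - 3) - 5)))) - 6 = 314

Step 1. [(5*(2*(-4*((x - 3) - 5)))) - 6 = 314] -6 is outermost — add 6 both sides. So sub: 5*(2*(-4*((x - 3) - 5))) = 320.
Step 2. [5*(2*(-4*((x - 3) - 5))) = 320] 5 out front; divide by 5, so div: 2*(-4*((x - 3) - 5)) = 64.
Step 3. [2*(-4*((x - 3) - 5)) = 64] 2·(inner) — divide through by 2. So div: -4*((x - 3) - 5) = 32.
Step 4. [-4*((x - 3) - 5) = 32] -4·(inner) — divide through by -4 ⇒ div: (x - 3) - 5 = -8.
Step 5. [(x - 3) - 5 = -8] peel the -5: add 5 from each side. So sub: x - 3 = -3.
Step 6. [x - 3 = -3] peel the -3: add 3 from each side. So sub: x = 0.

Answer: x ∈ {0}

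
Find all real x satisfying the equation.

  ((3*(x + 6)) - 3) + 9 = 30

Step 1. [((3*(x + 6)) - 3) + 9 = 30] 9 comes off first (subtract 9) ⇒ sub: (3*(x + 6)) - 3 = 21.
Step 2. [(3*(x + 6)) - 3 = 21] 3 comes off first (add 3) ⇒ sub: 3*(x + 6) = 24.
Step 3. [3*(x + 6) = 24] leading coefficient 3: divide by 3. So div: x + 6 = 8.
Step 4. [x + 6 = 8] subtract 6: x sits inside (… + 6), so sub: x = 2.

Answer: x ∈ {2}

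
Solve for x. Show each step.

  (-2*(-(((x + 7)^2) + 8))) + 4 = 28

Step 1. [(-2*(-(((x + 7)^2) + 8))) + 4 = 28] -2 divides every term; factor it out ⇒ factor: (-(((x + 7)^2) + 8)) - 2 = -14.
Step 2. [(-(((x + 7)^2) + 8)) - 2 = -14] add 2: x sits inside (… - 2). So sub: -(((x + 7)^2) + 8) = -12.
Step 3. [-(((x + 7)^2) + 8) = -12] flip signs both sides. So neg: ((x + 7)^2) + 8 = 12.
Step 4. [((x + 7)^2) + 8 = 12] the outer +8 inverts by subtracting 8, so sub: (x + 7)^2 = 4.
Step 5. [(x + 7)^2 = 4] LHS squared, RHS 4 ≥ 0: apply √ (±). So sqrt: x + 7 = 2 or -2.
Step 6. [x + 7 = 2 or -2] the outer +7 inverts by subtracting 7 ⇒ sub: x = -5 or -9.

Answer: x ∈ {-9, -5}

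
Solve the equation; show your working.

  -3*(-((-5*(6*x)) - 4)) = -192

Step 1. [-3*(-((-5*(6*x)) - 4)) = -192] -3 out front; divide by -3 ⇒ div: -((-5*(6*x)) - 4) = 64.
Step 2. [-((-5*(6*x)) - 4) = 64] LHS negated; negate both sides, so neg: (-5*(6*x)) - 4 = -64.
Step 3. [(-5*(6*x)) - 4 = -64] peel the -4: add 4 from each side ⇒ sub: -5*(6*x) = -60.
Step 4. [-5*(6*x) = -60] -5·(inner) — divide through by -5, so div: 6*x = 12.
Step 5. [6*x = 12] leading coefficient 6: divide by 6. So div: x = 2.

Answer: x ∈ {2}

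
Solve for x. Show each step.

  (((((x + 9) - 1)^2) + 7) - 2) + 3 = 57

Step 1. [(((((x + 9) - 1)^2) + 7) - 2) + 3 = 57] 3 comes off first (subtract 3), so sub: ((((x + 9) - 1)^2) + 7) - 2 = 54.
Step 2. [((((x + 9) - 1)^2) + 7) - 2 = 54] add 2: x sits inside (… - 2). So sub: (((x + 9) - 1)^2) + 7 = 56.
Step 3. [(((x + 9) - 1)^2) + 7 = 56] 7 comes off first (subtract 7) ⇒ sub: ((x + 9) - 1)^2 = 49.
Step 4. [((x + 9) - 1)^2 = 49] 49 ≥ 0, LHS is (·)² — take ±√. So sqrt: (x + 9) - 1 = 7 or -7.
Step 5. [(x + 9) - 1 = 7 or -7] the outer -1 inverts by adding 1. So sub: x + 9 = 8 or -6.
Step 6. [x + 9 = 8 or -6] subtract 9: x sits inside (… + 9). So sub: x = -1 or -15.

Answer: x ∈ {-15, -1}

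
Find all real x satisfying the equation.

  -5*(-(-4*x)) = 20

Step 1. [-5*(-(-4*x)) = 20] -5 out front; divide by -5, so div: -(-4*x) = -4.
Step 2. [-(-4*x) = -4] flip signs both sides, so neg: -4*x = 4.
Step 3. [-4*x = 4] divide by the outer -4, so div: x = -1.

Answer: x ∈ {-1}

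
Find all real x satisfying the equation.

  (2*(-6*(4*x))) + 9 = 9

Step 1. [(2*(-6*(4*x))) + 9 = 9] subtract 9: x sits inside (… + 9), so sub: 2*(-6*(4*x)) = 0.
Step 2. [2*(-6*(4*x)) = 0] divide by the outer 2 ⇒ div: -6*(4*x) = 0.
Step 3. [-6*(4*x) = 0] divide by the outer -6. So div: 4*x = 0.
Step 4. [4*x = 0] 4 out front; divide by 4. So div: x = 0.

Answer: x ∈ {0}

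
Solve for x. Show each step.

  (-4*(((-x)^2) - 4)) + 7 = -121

Step 1. [(-4*(((-x)^2) - 4)) + 7 = -121] peel the +7: subtract 7 from each side. So sub: -4*(((-x)^2) - 4) = -128.
Step 2. [-4*(((-x)^2) - 4) = -128] -4·(inner) — divide through by -4 ⇒ div: ((-x)^2) - 4 = 32.
Step 3. [((-x)^2) - 4 = 32] -4 is outermost — add 4 both sides. So sub: (-x)^2 = 36.
Step 4. [(-x)^2 = 36] LHS squared, RHS 36 ≥ 0: apply √ (±). So sqrt: -x = 6 or -6.
Step 5. [-x = 6 or -6] LHS negated; negate both sides. So neg: x = -6 or 6.

Answer: x ∈ {-6, 6}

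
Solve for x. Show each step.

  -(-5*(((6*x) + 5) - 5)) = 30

Step 1. [-(-5*(((6*x) + 5) - 5)) = 30] flip signs both sides. So neg: -5*(((6*x) + 5) - 5) = -30.
Step 2. [-5*(((6*x) + 5) - 5) = -30] divide by the outer -5. So div: ((6*x) + 5) - 5 = 6.
Step 3. [((6*x) + 5) - 5 = 6] -5 is outermost — add 5 both sides. So sub: (6*x) + 5 = 11.
Step 4. [(6*x) + 5 = 11] peel the +5: subtract 5 from each side ⇒ sub: 6*x = 6.
Step 5. [6*x = 6] leading coefficient 6: divide by 6 ⇒ div: x = 1.

Answer: x ∈ {1}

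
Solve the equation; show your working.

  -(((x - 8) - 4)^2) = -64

Step 1. [-(((x - 8) - 4)^2) = -64] flip signs both sides. So neg: ((x - 8) - 4)^2 = 64.
Step 2. [((x - 8) - 4)^2 = 64] LHS squared, RHS 64 ≥ 0: apply √ (±). So sqrt: (x - 8) - 4 = 8 or -8.
Step 3. [(x - 8) - 4 = 8 or -8] peel the -4: add 4 from each side ⇒ sub: x - 8 = 12 or -4.
Step 4. [x - 8 = 12 or -4] 8 comes off first (add 8), so sub: x = 20 or 4.

Answer: x ∈ {4, 20}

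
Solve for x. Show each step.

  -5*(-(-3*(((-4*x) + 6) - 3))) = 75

Step 1. [-5*(-(-3*(((-4*x) + 6) - 3))) = 75] -5·(inner) — divide through by -5 ⇒ div: -(-3*(((-4*x) + 6) - 3)) = -15.
Step 2. [-(-3*(((-4*x) + 6) - 3)) = -15] LHS negated; negate both sides, so neg: -3*(((-4*x) + 6) - 3) = 15.
Step 3. [-3*(((-4*x) + 6) - 3) = 15] divide by the outer -3. So div: ((-4*x) + 6) - 3 = -5.
Step 4. [((-4*x) + 6) - 3 = -5] -3 is outermost — add 3 both sides. So sub: (-4*x) + 6 = -2.
Step 5. [(-4*x) + 6 = -2] 6 comes off first (subtract 6), so sub: -4*x = -8.
Step 6. [-4*x = -8] leading coefficient -4: divide by -4, so div: x = 2.

Answer: x ∈ {2}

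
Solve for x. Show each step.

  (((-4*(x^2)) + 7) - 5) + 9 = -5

Step 1. [(((-4*(x^2)) + 7) - 5) + 9 = -5] peel the +9: subtract 9 from each side. So sub: ((-4*(x^2)) + 7) - 5 = -14.
Step 2. [((-4*(x^2)) + 7) - 5 = -14] peel the -5: add 5 from each side ⇒ sub: (-4*(x^2)) + 7 = -9.
Step 3. [(-4*(x^2)) + 7 = -9] peel the +7: subtract 7 from each side. So sub: -4*(x^2) = -16.
Step 4. [-4*(x^2) = -16] -4 out front; divide by -4. So div: x^2 = 4.
Step 5. [x^2 = 4] √ both sides: 4 ≥ 0 gives two branches ⇒ sqrt: x = 2 or -2.

Answer: x ∈ {-2, 2}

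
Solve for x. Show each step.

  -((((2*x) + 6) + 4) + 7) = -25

Step 1. [-((((2*x) + 6) + 4) + 7) = -25] LHS negated; negate both sides ⇒ neg: (((2*x) + 6) + 4) + 7 = 25.
Step 2. [(((2*x) + 6) + 4) + 7 = 25] +7 is outermost — subtract 7 both sides, so sub: ((2*x) + 6) + 4 = 18.
Step 3. [((2*x) + 6) + 4 = 18] peel the +4: subtract 4 from each side. So sub: (2*x) + 6 = 14.
Step 4. [(2*x) + 6 = 14] +6 is outermost — subtract 6 both sides ⇒ sub: 2*x = 8.
Step 5. [2*x = 8] LHS = 2·(…); ÷2 both sides ⇒ div: x = 4.

Answer: x ∈ {4}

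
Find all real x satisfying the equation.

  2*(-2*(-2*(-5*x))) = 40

Step 1. [2*(-2*(-2*(-5*x))) = 40] divide by the outer 2, so div: -2*(-2*(-5*x)) = 20.
Step 2. [-2*(-2*(-5*x)) = 20] divide by the outer -2 ⇒ div: -2*(-5*x) = -10.
Step 3. [-2*(-5*x) = -10] leading coefficient -2: divide by -2 ⇒ div: -5*x = 5.
Step 4. [-5*x = 5] -5·(inner) — divide through by -5 ⇒ div: x = -1.

Answer: x ∈ {-1}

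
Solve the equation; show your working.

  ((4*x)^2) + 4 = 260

Step 1. [((4*x)^2) + 4 = 260] peel the +4: subtract 4 from each side. So sub: (4*x)^2 = 256.
Step 2. [(4*x)^2 = 256] √ both sides: 256 ≥ 0 gives two branches, so sqrt: 4*x = 16 or -16.
Step 3. [4*x = 16 or -16] 4 out front; divide by 4. So div: x = 4 or -4.

Answer: x ∈ {-4, 4}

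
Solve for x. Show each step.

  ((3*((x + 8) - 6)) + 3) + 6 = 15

Step 1. [((3*((x + 8) - 6)) + 3) + 6 = 15] +6 is outermost — subtract 6 both sides ⇒ sub: (3*((x + 8) - 6)) + 3 = 9.
Step 2. [(3*((x + 8) - 6)) + 3 = 9] subtract 3: x sits inside (… + 3) ⇒ sub: 3*((x + 8) - 6) = 6.
Step 3. [3*((x + 8) - 6) = 6] LHS = 3·(…); ÷3 both sides, so div: (x + 8) - 6 = 2.
Step 4. [(x + 8) - 6 = 2] add 6: x sits inside (… - 6) ⇒ sub: x + 8 = 8.
Step 5. [x + 8 = 8] the outer +8 inverts by subtracting 8, so sub: x = 0.

Answer: x ∈ {0}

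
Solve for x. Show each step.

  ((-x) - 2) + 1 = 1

Step 1. [((-x) - 2) + 1 = 1] subtract 1: x sits inside (… + 1), so sub: (-x) - 2 = 0.
Step 2. [(-x) - 2 = 0] -2 is outermost — add 2 both sides, so sub: -x = 2.
Step 3. [-x = 2] LHS negated; negate both sides, so neg: x = -2.

Answer: x ∈ {-2}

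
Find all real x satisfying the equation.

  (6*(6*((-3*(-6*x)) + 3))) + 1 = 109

Step 1. [(6*(6*((-3*(-6*x)) + 3))) + 1 = 109] subtract 1: x sits inside (… + 1), so sub: 6*(6*((-3*(-6*x)) + 3)) = 108.
Step 2. [6*(6*((-3*(-6*x)) + 3)) = 108] leading coefficient 6: divide by 6 ⇒ div: 6*((-3*(-6*x)) + 3) = 18.
Step 3. [6*((-3*(-6*x)) + 3) = 18] 6·(inner) — divide through by 6 ⇒ div: (-3*(-6*x)) + 3 = 3.
Step 4. [(-3*(-6*x)) + 3 = 3] +3 is outermost — subtract 3 both sides, so sub: -3*(-6*x) = 0.
Step 5. [-3*(-6*x) = 0] leading coefficient -3: divide by -3, so div: -6*x = 0.
Step 6. [-6*x = 0] divide by the outer -6 ⇒ div: x = 0.

Answer: x ∈ {0}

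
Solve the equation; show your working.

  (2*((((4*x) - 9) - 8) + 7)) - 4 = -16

Step 1. [(2*((((4*x) - 9) - 8) + 7)) - 4 = -16] 4 comes off first (add 4), so sub: 2*((((4*x) - 9) - 8) + 7) = -12.
Step 2. [2*((((4*x) - 9) - 8) + 7) = -12] leading coefficient 2: divide by 2. So div: (((4*x) - 9) - 8) + 7 = -6.
Step 3. [(((4*x) - 9) - 8) + 7 = -6] +7 is outermost — subtract 7 both sides. So sub: ((4*x) - 9) - 8 = -13.
Step 4. [((4*x) - 9) - 8 = -13] 8 comes off first (add 8). So sub: (4*x) - 9 = -5.
Step 5. [(4*x) - 9 = -5] add 9: x sits inside (… - 9), so sub: 4*x = 4.
Step 6. [4*x = 4] divide by the outer 4. So div: x = 1.

Answer: x ∈ {1}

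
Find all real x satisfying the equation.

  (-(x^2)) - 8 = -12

Step 1. [(-(x^2)) - 8 = -12] peel the -8: add 8 from each side ⇒ sub: -(x^2) = -4.
Step 2. [-(x^2) = -4] LHS negated; negate both sides ⇒ neg: x^2 = 4.
Step 3. [x^2 = 4] √ both sides: 4 ≥ 0 gives two branches ⇒ sqrt: x = 2 or -2.

Answer: x ∈ {-2, 2}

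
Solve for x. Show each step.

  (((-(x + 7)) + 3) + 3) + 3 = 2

Step 1. [(((-(x + 7)) + 3) + 3) + 3 = 2] peel the +3: subtract 3 from each side ⇒ sub: ((-(x + 7)) + 3) + 3 = -1.
Step 2. [((-(x + 7)) + 3) + 3 = -1] the outer +3 inverts by subtracting 3. So sub: (-(x + 7)) + 3 = -4.
Step 3. [(-(x + 7)) + 3 = -4] 3 comes off first (subtract 3). So sub: -(x + 7) = -7.
Step 4. [-(x + 7) = -7] LHS negated; negate both sides. So neg: x + 7 = 7.
Step 5. [x + 7 = 7] the outer +7 inverts by subtracting 7. So sub: x = 0.

Answer: x ∈ {0}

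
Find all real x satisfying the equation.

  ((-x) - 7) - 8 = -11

Step 1. [((-x) - 7) - 8 = -11] -8 is outermost — add 8 both sides ⇒ sub: (-x) - 7 = -3.
Step 2. [(-x) - 7 = -3] add 7: x sits inside (… - 7), so sub: -x = 4.
Step 3. [-x = 4] leading − — multiply by −1 ⇒ neg: x = -4.

Answer: x ∈ {-4}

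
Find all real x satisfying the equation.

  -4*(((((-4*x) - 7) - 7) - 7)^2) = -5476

Step 1. [-4*(((((-4*x) - 7) - 7) - 7)^2) = -5476] -4·(inner) — divide through by -4, so div: ((((-4*x) - 7) - 7) - 7)^2 = 1369.
Step 2. [((((-4*x) - 7) - 7) - 7)^2 = 1369] 1369 ≥ 0, LHS is (·)² — take ±√ ⇒ sqrt: (((-4*x) - 7) - 7) - 7 = 37 or -37.
Step 3. [(((-4*x) - 7) - 7) - 7 = 37 or -37] the outer -7 inverts by adding 7 ⇒ sub: ((-4*x) - 7) - 7 = 44 or -30.
Step 4. [((-4*x) - 7) - 7 = 44 or -30] peel the -7: add 7 from each side, so sub: (-4*x) - 7 = 51 or -23.
Step 5. [(-4*x) - 7 = 51 or -23] -7 is outermost — add 7 both sides, so sub: -4*x = 58 or -16.
Step 6. [-4*x = 58 or -16] LHS = -4·(…); ÷-4 both sides ⇒ div: x = -29/2 or 4.

Answer: x ∈ {-29/2, 4}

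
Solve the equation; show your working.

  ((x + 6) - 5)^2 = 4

Step 1. [((x + 6) - 5)^2 = 4] 4 ≥ 0, LHS is (·)² — take ±√. So sqrt: (x + 6) - 5 = 2 or -2.
Step 2. [(x + 6) - 5 = 2 or -2] the outer -5 inverts by adding 5. So sub: x + 6 = 7 or 3.
Step 3. [x + 6 = 7 or 3] the outer +6 inverts by subtracting 6. So sub: x = 1 or -3.

Answer: x ∈ {-3, 1}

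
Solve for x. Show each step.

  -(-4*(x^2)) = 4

Step 1. [-(-4*(x^2)) = 4] leading − — multiply by −1, so neg: -4*(x^2) = -4.
Step 2. [-4*(x^2) = -4] LHS = -4·(…); ÷-4 both sides ⇒ div: x^2 = 1.
Step 3. [x^2 = 1] √ both sides: 1 ≥ 0 gives two branches. So sqrt: x = 1 or -1.

Answer: x ∈ {-1, 1}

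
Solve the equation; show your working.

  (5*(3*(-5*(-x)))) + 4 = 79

Step 1. [(5*(3*(-5*(-x)))) + 4 = 79] subtract 4: x sits inside (… + 4). So sub: 5*(3*(-5*(-x))) = 75.
Step 2. [5*(3*(-5*(-x))) = 75] LHS = 5·(…); ÷5 both sides. So div: 3*(-5*(-x)) = 15.
Step 3. [3*(-5*(-x)) = 15] 3·(inner) — divide through by 3, so div: -5*(-x) = 5.
Step 4. [-5*(-x) = 5] -5·(inner) — divide through by -5 ⇒ div: -x = -1.
Step 5. [-x = -1] flip signs both sides ⇒ neg: x = 1.

Answer: x ∈ {1}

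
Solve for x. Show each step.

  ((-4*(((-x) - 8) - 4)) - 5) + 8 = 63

Step 1. [((-4*(((-x) - 8) - 4)) - 5) + 8 = 63] the outer +8 inverts by subtracting 8, so sub: (-4*(((-x) - 8) - 4)) - 5 = 55.
Step 2. [(-4*(((-x) - 8) - 4)) - 5 = 55] the outer -5 inverts by adding 5 ⇒ sub: -4*(((-x) - 8) - 4) = 60.
Step 3. [-4*(((-x) - 8) - 4) = 60] divide by the outer -4, so div: ((-x) - 8) - 4 = -15.
Step 4. [((-x) - 8) - 4 = -15] add 4: x sits inside (… - 4). So sub: (-x) - 8 = -11.
Step 5. [(-x) - 8 = -11] add 8: x sits inside (… - 8) ⇒ sub: -x = -3.
Step 6. [-x = -3] leading − — multiply by −1. So neg: x = 3.

Answer: x ∈ {3}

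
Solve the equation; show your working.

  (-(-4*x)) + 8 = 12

Step 1. [(-(-4*x)) + 8 = 12] +8 is outermost — subtract 8 both sides ⇒ sub: -(-4*x) = 4.
Step 2. [-(-4*x) = 4] LHS negated; negate both sides. So neg: -4*x = -4.
Step 3. [-4*x = -4] LHS = -4·(…); ÷-4 both sides ⇒ div: x = 1.

Answer: x ∈ {1}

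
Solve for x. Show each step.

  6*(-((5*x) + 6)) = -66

Step 1. [6*(-((5*x) + 6)) = -66] 6 out front; divide by 6, so div: -((5*x) + 6) = -11.
Step 2. [-((5*x) + 6) = -11] LHS negated; negate both sides, so neg: (5*x) + 6 = 11.
Step 3. [(5*x) + 6 = 11] 6 comes off first (subtract 6). So sub: 5*x = 5.
Step 4. [5*x = 5] divide by the outer 5, so div: x = 1.

Answer: x ∈ {1}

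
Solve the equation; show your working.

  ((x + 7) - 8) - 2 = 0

Step 1. [((x + 7) - 8) - 2 = 0] -2 is outermost — add 2 both sides. So sub: (x + 7) - 8 = 2.
Step 2. [(x + 7) - 8 = 2] the outer -8 inverts by adding 8, so sub: x + 7 = 10.
Step 3. [x + 7 = 10] subtract 7: x sits inside (… + 7), so sub: x = 3.

Answer: x ∈ {3}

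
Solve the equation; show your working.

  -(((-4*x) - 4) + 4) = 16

Step 1. [-(((-4*x) - 4) + 4) = 16] LHS negated; negate both sides ⇒ neg: ((-4*x) - 4) + 4 = -16.
Step 2. [((-4*x) - 4) + 4 = -16] subtract 4: x sits inside (… + 4), so sub: (-4*x) - 4 = -20.
Step 3. [(-4*x) - 4 = -20] the outer -4 inverts by adding 4, so sub: -4*x = -16.
Step 4. [-4*x = -16] -4·(inner) — divide through by -4. So div: x = 4.

Answer: x ∈ {4}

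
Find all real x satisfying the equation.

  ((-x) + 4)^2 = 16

Step 1. [((-x) + 4)^2 = 16] 16 ≥ 0, LHS is (·)² — take ±√. So sqrt: (-x) + 4 = 4 or -4.
Step 2. [(-x) + 4 = 4 or -4] the outer +4 inverts by subtracting 4, so sub: -x = 0 or -8.
Step 3. [-x = 0 or -8] flip signs both sides. So neg: x = 0 or 8.

Answer: x ∈ {0, 8}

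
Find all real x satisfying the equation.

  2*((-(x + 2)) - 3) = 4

Step 1. [2*((-(x + 2)) - 3) = 4] LHS = 2·(…); ÷2 both sides, so div: (-(x + 2)) - 3 = 2.
Step 2. [(-(x + 2)) - 3 = 2] peel the -3: add 3 from each side. So sub: -(x + 2) = 5.
Step 3. [-(x + 2) = 5] leading − — multiply by −1 ⇒ neg: x + 2 = -5.
Step 4. [x + 2 = -5] peel the +2: subtract 2 from each side ⇒ sub: x = -7.

Answer: x ∈ {-7}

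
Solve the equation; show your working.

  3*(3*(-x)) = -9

Step 1. [3*(3*(-x)) = -9] leading coefficient 3: divide by 3, so div: 3*(-x) = -3.
Step 2. [3*(-x) = -3] leading coefficient 3: divide by 3. So div: -x = -1.
Step 3. [-x = -1] flip signs both sides. So neg: x = 1.

Answer: x ∈ {1}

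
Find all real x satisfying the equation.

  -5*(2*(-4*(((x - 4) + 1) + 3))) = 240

Step 1. [-5*(2*(-4*(((x - 4) + 1) + 3))) = 240] divide by the outer -5, so div: 2*(-4*(((x - 4) + 1) + 3)) = -48.
Step 2. [2*(-4*(((x - 4) + 1) + 3)) = -48] 2 out front; divide by 2, so div: -4*(((x - 4) + 1) + 3) = -24.
Step 3. [-4*(((x - 4) + 1) + 3) = -24] divide by the outer -4, so div: ((x - 4) + 1) + 3 = 6.
Step 4. [((x - 4) + 1) + 3 = 6] peel the +3: subtract 3 from each side ⇒ sub: (x - 4) + 1 = 3.
Step 5. [(x - 4) + 1 = 3] +1 is outermost — subtract 1 both sides, so sub: x - 4 = 2.
Step 6. [x - 4 = 2] peel the -4: add 4 from each side, so sub: x = 6.

Answer: x ∈ {6}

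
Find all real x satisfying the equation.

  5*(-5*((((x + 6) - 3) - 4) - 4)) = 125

Step 1. [5*(-5*((((x + 6) - 3) - 4) - 4)) = 125] 5 out front; divide by 5, so div: -5*((((x + 6) - 3) - 4) - 4) = 25.
Step 2. [-5*((((x + 6) - 3) - 4) - 4) = 25] divide by the outer -5, so div: (((x + 6) - 3) - 4) - 4 = -5.
Step 3. [(((x + 6) - 3) - 4) - 4 = -5] the outer -4 inverts by adding 4 ⇒ sub: ((x + 6) - 3) - 4 = -1.
Step 4. [((x + 6) - 3) - 4 = -1] -4 is outermost — add 4 both sides, so sub: (x + 6) - 3 = 3.
Step 5. [(x + 6) - 3 = 3] 3 comes off first (add 3), so sub: x + 6 = 6.
Step 6. [x + 6 = 6] subtract 6: x sits inside (… + 6) ⇒ sub: x = 0.

Answer: x ∈ {0}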